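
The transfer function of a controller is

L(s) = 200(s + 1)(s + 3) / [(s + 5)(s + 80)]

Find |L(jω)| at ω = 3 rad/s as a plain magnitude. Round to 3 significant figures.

5.75

At s = jω = j3:
zero (s+1): 1 + j3 → |·| = √(1²+3²) = √10 ≈ 3.1623, ∠ = arctan(3/1) ≈ 71.57°
zero (s+3): 3 + j3 → |·| = √(3²+3²) = √18 ≈ 4.2426, ∠ = arctan(3/3) ≈ 45.00°
pole (s+5): 5 + j3 → |·| = √(5²+3²) = √34 ≈ 5.831, ∠ = arctan(3/5) ≈ 30.96°
pole (s+80): 80 + j3 → |·| = √(80²+3²) = √6409 ≈ 80.056, ∠ = arctan(3/80) ≈ 2.15°
|L| = 200 · 13.416 / 466.81 ≈ 5.7479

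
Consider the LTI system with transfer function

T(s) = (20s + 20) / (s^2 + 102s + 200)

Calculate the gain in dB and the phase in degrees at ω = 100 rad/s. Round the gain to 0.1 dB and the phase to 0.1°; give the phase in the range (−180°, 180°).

Substitute s = j100:
Numerator: 20(j100) + 20 = 20 + j2000
Denominator: (j100)^2 + 102(j100) + 200 = -9800 + j10200
|N| = √(20² + 2000²) ≈ 2000.1, ∠N ≈ 89.43°
|D| = √(9800² + 10200²) ≈ 14145, ∠D ≈ 133.85°
|T| = 2000.1 / 14145 ≈ 0.1414
Gain = 20 log₁₀(0.1414) ≈ -16.99 dB
∠T = 89.43° − 133.85° = -44.42°

-17.0 dB, -44.4°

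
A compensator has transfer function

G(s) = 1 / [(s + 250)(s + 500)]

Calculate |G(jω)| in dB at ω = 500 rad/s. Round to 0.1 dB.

-111.9 dB

At s = jω = j500:
pole (s+250): 250 + j500 → |·| = √(250²+500²) = √312500 ≈ 559.02, ∠ = arctan(500/250) ≈ 63.43°
pole (s+500): 500 + j500 → |·| = √(500²+500²) = √500000 ≈ 707.11, ∠ = arctan(500/500) ≈ 45.00°
|G| = 1 / 3.9529e+05 ≈ 2.5298e-06
Gain = 20 log₁₀(2.5298e-06) ≈ -111.94 dB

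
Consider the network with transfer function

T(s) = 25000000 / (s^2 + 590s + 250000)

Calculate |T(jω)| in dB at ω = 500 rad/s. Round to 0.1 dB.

At s = jω = j500:
quadratic: (j500)² + 590·j500 + 250000 = 0 + j295000 → |·| ≈ 2.95e+05, ∠ ≈ 90.00°
|T| = 25000000 / 2.95e+05 ≈ 84.746
Gain = 20 log₁₀(84.746) ≈ 38.56 dB

38.6 dB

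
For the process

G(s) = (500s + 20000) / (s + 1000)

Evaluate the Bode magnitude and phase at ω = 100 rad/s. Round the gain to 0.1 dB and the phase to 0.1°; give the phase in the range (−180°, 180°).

Substitute s = j100:
Numerator: 500(j100) + 20000 = 20000 + j50000
Denominator: (j100) + 1000 = 1000 + j100
|N| = √(20000² + 50000²) ≈ 53852, ∠N ≈ 68.20°
|D| = √(1000² + 100²) ≈ 1005, ∠D ≈ 5.71°
|G| = 53852 / 1005 ≈ 53.584
Gain = 20 log₁₀(53.584) ≈ 34.58 dB
∠G = 68.20° − 5.71° = 62.49°

34.6 dB, 62.5°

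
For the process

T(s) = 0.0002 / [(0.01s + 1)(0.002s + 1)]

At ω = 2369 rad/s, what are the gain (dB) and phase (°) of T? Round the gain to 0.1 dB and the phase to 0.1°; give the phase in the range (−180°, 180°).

At ω = 2369 rad/s:
pole (1 + j2369·0.01) = 1 + j23.69 → |·| ≈ 23.711, ∠ ≈ 87.58°
pole (1 + j2369·0.002) = 1 + j4.738 → |·| ≈ 4.8424, ∠ ≈ 78.08°
|T| = 0.0002 · 1 / (23.711 · 4.8424) ≈ 1.7419e-06
Gain = 20 log₁₀(1.7419e-06) ≈ -115.18 dB
∠T = (0°) − (87.58° + 78.08°) = -165.66°

-115.2 dB, -165.7°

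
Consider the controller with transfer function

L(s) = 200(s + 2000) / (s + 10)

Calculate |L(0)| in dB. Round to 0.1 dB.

L(0) = 200·2000 / (10) = 40000
20 log₁₀(40000) ≈ 92.04 dB

92.0 dB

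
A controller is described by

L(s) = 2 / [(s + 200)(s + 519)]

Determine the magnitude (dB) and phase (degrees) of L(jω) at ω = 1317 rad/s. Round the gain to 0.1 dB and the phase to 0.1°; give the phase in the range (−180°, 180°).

At s = jω = j1317:
pole (s+200): 200 + j1317 → |·| = √(200²+1317²) = √1774489 ≈ 1332.1, ∠ = arctan(1317/200) ≈ 81.37°
pole (s+519): 519 + j1317 → |·| = √(519²+1317²) = √2003850 ≈ 1415.6, ∠ = arctan(1317/519) ≈ 68.49°
|L| = 2 / 1.8857e+06 ≈ 1.0606e-06
Gain = 20 log₁₀(1.0606e-06) ≈ -119.49 dB
∠L = 0.00° − 149.86° = -149.86°

-119.5 dB, -149.9°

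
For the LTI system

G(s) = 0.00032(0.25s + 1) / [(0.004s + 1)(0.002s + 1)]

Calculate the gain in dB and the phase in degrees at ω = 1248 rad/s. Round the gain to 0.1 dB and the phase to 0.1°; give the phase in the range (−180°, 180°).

At ω = 1248 rad/s:
zero (1 + j1248·0.25) = 1 + j312 → |·| ≈ 312, ∠ ≈ 89.82°
pole (1 + j1248·0.004) = 1 + j4.992 → |·| ≈ 5.0912, ∠ ≈ 78.67°
pole (1 + j1248·0.002) = 1 + j2.496 → |·| ≈ 2.6889, ∠ ≈ 68.17°
|G| = 0.00032 · 312 / (5.0912 · 2.6889) ≈ 0.0072931
Gain = 20 log₁₀(0.0072931) ≈ -42.74 dB
∠G = (89.82°) − (78.67° + 68.17°) = -57.02°

-42.7 dB, -57.0°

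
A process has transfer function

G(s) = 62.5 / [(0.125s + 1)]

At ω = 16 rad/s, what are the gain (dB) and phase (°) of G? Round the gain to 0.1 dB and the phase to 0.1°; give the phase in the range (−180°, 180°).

28.9 dB, -63.4°

At ω = 16 rad/s:
pole (1 + j16·0.125) = 1 + j2 → |·| ≈ 2.2361, ∠ ≈ 63.43°
|G| = 62.5 · 1 / (2.2361) ≈ 27.95
Gain = 20 log₁₀(27.95) ≈ 28.93 dB
∠G = (0°) − (63.43°) = -63.43°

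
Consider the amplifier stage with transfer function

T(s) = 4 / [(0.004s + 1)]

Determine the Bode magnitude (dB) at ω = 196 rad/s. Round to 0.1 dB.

At ω = 196 rad/s:
pole (1 + j196·0.004) = 1 + j0.784 → |·| ≈ 1.2707, ∠ ≈ 38.10°
|T| = 4 · 1 / (1.2707) ≈ 3.1479
Gain = 20 log₁₀(3.1479) ≈ 9.96 dB

10.0 dB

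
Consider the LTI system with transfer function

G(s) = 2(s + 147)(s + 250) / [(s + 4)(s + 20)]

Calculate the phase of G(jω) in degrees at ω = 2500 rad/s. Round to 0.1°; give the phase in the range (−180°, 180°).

At s = jω = j2500:
zero (s+147): 147 + j2500 → |·| = √(147²+2500²) = √6271609 ≈ 2504.3, ∠ = arctan(2500/147) ≈ 86.63°
zero (s+250): 250 + j2500 → |·| = √(250²+2500²) = √6312500 ≈ 2512.5, ∠ = arctan(2500/250) ≈ 84.29°
pole (s+4): 4 + j2500 → |·| = √(4²+2500²) = √6250016 ≈ 2500, ∠ = arctan(2500/4) ≈ 89.91°
pole (s+20): 20 + j2500 → |·| = √(20²+2500²) = √6250400 ≈ 2500.1, ∠ = arctan(2500/20) ≈ 89.54°
∠G = 170.92° − 179.45° = -8.53°

-8.5°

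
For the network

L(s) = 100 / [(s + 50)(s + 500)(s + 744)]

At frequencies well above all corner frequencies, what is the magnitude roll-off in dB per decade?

-60 dB/decade

Each pole contributes −20 dB/decade at high frequency; each zero contributes +20 dB/decade.
Net: 0 zero(s) − 3 pole(s) → -60 dB/decade.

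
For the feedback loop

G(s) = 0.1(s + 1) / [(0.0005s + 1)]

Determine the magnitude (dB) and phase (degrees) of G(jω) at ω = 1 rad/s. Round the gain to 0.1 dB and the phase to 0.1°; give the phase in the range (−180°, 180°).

At ω = 1 rad/s:
zero (1 + j1·1) = 1 + j1 → |·| ≈ 1.4142, ∠ ≈ 45.00°
pole (1 + j1·0.0005) = 1 + j0.0005 → |·| ≈ 1, ∠ ≈ 0.03°
|G| = 0.1 · 1.4142 / (1) ≈ 0.14142
Gain = 20 log₁₀(0.14142) ≈ -16.99 dB
∠G = (45.00°) − (0.03°) = 44.97°

-17.0 dB, 45.0°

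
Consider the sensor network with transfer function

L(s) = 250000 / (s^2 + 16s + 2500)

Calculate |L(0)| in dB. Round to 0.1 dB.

L(0) = 250000 / 2500 = 100
20 log₁₀(100) ≈ 40.00 dB

40.0 dB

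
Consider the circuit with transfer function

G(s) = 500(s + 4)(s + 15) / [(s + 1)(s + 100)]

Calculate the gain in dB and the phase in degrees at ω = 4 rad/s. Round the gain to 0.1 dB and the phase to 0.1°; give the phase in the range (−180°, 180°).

40.5 dB, -18.3°

At s = jω = j4:
zero (s+4): 4 + j4 → |·| = √(4²+4²) = √32 ≈ 5.6569, ∠ = arctan(4/4) ≈ 45.00°
zero (s+15): 15 + j4 → |·| = √(15²+4²) = √241 ≈ 15.524, ∠ = arctan(4/15) ≈ 14.93°
pole (s+1): 1 + j4 → |·| = √(1²+4²) = √17 ≈ 4.1231, ∠ = arctan(4/1) ≈ 75.96°
pole (s+100): 100 + j4 → |·| = √(100²+4²) = √10016 ≈ 100.08, ∠ = arctan(4/100) ≈ 2.29°
|G| = 500 · 87.818 / 412.64 ≈ 106.41
Gain = 20 log₁₀(106.41) ≈ 40.54 dB
∠G = 59.93° − 78.25° = -18.32°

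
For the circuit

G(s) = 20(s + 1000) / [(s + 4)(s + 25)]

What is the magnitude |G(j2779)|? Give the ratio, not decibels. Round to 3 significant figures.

At s = jω = j2779:
zero (s+1000): 1000 + j2779 → |·| = √(1000²+2779²) = √8722841 ≈ 2953.4, ∠ = arctan(2779/1000) ≈ 70.21°
pole (s+4): 4 + j2779 → |·| = √(4²+2779²) = √7722857 ≈ 2779, ∠ = arctan(2779/4) ≈ 89.92°
pole (s+25): 25 + j2779 → |·| = √(25²+2779²) = √7723466 ≈ 2779.1, ∠ = arctan(2779/25) ≈ 89.48°
|G| = 20 · 2953.4 / 7.7231e+06 ≈ 0.0076482

0.00765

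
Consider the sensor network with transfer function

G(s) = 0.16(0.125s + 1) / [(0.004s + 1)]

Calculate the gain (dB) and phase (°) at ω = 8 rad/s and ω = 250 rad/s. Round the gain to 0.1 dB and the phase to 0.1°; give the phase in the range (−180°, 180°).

ω = 8: -12.9 dB, 43.2°; ω = 250: 11.0 dB, 43.2°

At ω = 8 rad/s:
zero (1 + j8·0.125) = 1 + j1 → |·| ≈ 1.4142, ∠ ≈ 45.00°
pole (1 + j8·0.004) = 1 + j0.032 → |·| ≈ 1.0005, ∠ ≈ 1.83°
|G| = 0.16 · 1.4142 / (1.0005) ≈ 0.22616
Gain = 20 log₁₀(0.22616) ≈ -12.91 dB
∠G = (45.00°) − (1.83°) = 43.17°

At ω = 250 rad/s:
zero (1 + j250·0.125) = 1 + j31.25 → |·| ≈ 31.266, ∠ ≈ 88.17°
pole (1 + j250·0.004) = 1 + j1 → |·| ≈ 1.4142, ∠ ≈ 45.00°
|G| = 0.16 · 31.266 / (1.4142) ≈ 3.5374
Gain = 20 log₁₀(3.5374) ≈ 10.97 dB
∠G = (88.17°) − (45.00°) = 43.17°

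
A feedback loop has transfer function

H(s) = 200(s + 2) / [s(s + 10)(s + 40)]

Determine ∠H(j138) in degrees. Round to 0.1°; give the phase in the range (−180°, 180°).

-160.5°

At s = jω = j138:
zero (s+2): 2 + j138 → |·| = √(2²+138²) = √19048 ≈ 138.01, ∠ = arctan(138/2) ≈ 89.17°
pole (s+10): 10 + j138 → |·| = √(10²+138²) = √19144 ≈ 138.36, ∠ = arctan(138/10) ≈ 85.86°
pole (s+40): 40 + j138 → |·| = √(40²+138²) = √20644 ≈ 143.68, ∠ = arctan(138/40) ≈ 73.84°
pole at origin: |s| = 138, ∠ = 90.00° (in denominator)
∠H = 89.17° − 249.70° = -160.53°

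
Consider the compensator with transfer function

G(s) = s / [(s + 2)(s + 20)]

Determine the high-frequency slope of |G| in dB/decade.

-20 dB/decade

Each pole contributes −20 dB/decade at high frequency; each zero contributes +20 dB/decade.
Net: 1 zero(s) − 2 pole(s) → -20 dB/decade.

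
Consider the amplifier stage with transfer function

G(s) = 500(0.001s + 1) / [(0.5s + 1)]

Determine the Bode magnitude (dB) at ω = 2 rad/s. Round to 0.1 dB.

51.0 dB

At ω = 2 rad/s:
zero (1 + j2·0.001) = 1 + j0.002 → |·| ≈ 1, ∠ ≈ 0.11°
pole (1 + j2·0.5) = 1 + j1 → |·| ≈ 1.4142, ∠ ≈ 45.00°
|G| = 500 · 1 / (1.4142) ≈ 353.56
Gain = 20 log₁₀(353.56) ≈ 50.97 dB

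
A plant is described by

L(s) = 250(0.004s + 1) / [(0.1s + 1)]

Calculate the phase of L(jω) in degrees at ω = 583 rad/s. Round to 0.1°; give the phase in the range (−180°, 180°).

At ω = 583 rad/s:
zero (1 + j583·0.004) = 1 + j2.332 → |·| ≈ 2.5374, ∠ ≈ 66.79°
pole (1 + j583·0.1) = 1 + j58.3 → |·| ≈ 58.309, ∠ ≈ 89.02°
∠L = (66.79°) − (89.02°) = -22.23°

-22.2°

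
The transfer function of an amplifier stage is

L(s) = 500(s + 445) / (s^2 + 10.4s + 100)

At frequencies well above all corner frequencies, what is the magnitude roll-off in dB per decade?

Each pole contributes −20 dB/decade at high frequency; each zero contributes +20 dB/decade.
Net: 1 zero(s) − 2 pole(s) → -20 dB/decade.

-20 dB/decade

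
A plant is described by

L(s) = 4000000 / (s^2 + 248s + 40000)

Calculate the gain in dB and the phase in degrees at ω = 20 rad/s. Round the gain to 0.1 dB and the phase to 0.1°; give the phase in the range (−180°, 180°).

40.0 dB, -7.1°

At s = jω = j20:
quadratic: (j20)² + 248·j20 + 40000 = 39600 + j4960 → |·| ≈ 39909, ∠ ≈ 7.14°
|L| = 4000000 / 39909 ≈ 100.23
Gain = 20 log₁₀(100.23) ≈ 40.02 dB
∠L = 0.00° − 7.14° = -7.14°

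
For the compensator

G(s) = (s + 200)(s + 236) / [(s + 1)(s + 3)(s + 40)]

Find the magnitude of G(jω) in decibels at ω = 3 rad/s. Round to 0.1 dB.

At s = jω = j3:
zero (s+200): 200 + j3 → |·| = √(200²+3²) = √40009 ≈ 200.02, ∠ = arctan(3/200) ≈ 0.86°
zero (s+236): 236 + j3 → |·| = √(236²+3²) = √55705 ≈ 236.02, ∠ = arctan(3/236) ≈ 0.73°
pole (s+1): 1 + j3 → |·| = √(1²+3²) = √10 ≈ 3.1623, ∠ = arctan(3/1) ≈ 71.57°
pole (s+3): 3 + j3 → |·| = √(3²+3²) = √18 ≈ 4.2426, ∠ = arctan(3/3) ≈ 45.00°
pole (s+40): 40 + j3 → |·| = √(40²+3²) = √1609 ≈ 40.112, ∠ = arctan(3/40) ≈ 4.29°
|G| = 1 · 47209 / 538.16 ≈ 87.723
Gain = 20 log₁₀(87.723) ≈ 38.86 dB

38.9 dB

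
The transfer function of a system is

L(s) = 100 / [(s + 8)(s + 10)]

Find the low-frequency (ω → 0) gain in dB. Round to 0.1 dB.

1.9 dB

L(0) = 100 / (8·10) = 1.25
20 log₁₀(1.25) ≈ 1.94 dB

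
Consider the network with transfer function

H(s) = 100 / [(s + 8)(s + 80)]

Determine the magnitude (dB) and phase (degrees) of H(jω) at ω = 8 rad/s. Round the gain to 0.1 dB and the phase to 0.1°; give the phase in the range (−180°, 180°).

-19.2 dB, -50.7°

At s = jω = j8:
pole (s+8): 8 + j8 → |·| = √(8²+8²) = √128 ≈ 11.314, ∠ = arctan(8/8) ≈ 45.00°
pole (s+80): 80 + j8 → |·| = √(80²+8²) = √6464 ≈ 80.399, ∠ = arctan(8/80) ≈ 5.71°
|H| = 100 / 909.63 ≈ 0.10993
Gain = 20 log₁₀(0.10993) ≈ -19.18 dB
∠H = 0.00° − 50.71° = -50.71°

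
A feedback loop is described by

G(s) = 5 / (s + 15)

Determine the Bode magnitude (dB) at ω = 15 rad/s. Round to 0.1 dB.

At s = jω = j15:
pole (s+15): 15 + j15 → |·| = √(15²+15²) = √450 ≈ 21.213, ∠ = arctan(15/15) ≈ 45.00°
|G| = 5 / 21.213 ≈ 0.2357
Gain = 20 log₁₀(0.2357) ≈ -12.55 dB

-12.6 dB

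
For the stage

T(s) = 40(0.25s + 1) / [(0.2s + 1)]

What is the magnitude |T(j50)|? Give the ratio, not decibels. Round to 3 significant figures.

At ω = 50 rad/s:
zero (1 + j50·0.25) = 1 + j12.5 → |·| ≈ 12.54, ∠ ≈ 85.43°
pole (1 + j50·0.2) = 1 + j10 → |·| ≈ 10.05, ∠ ≈ 84.29°
|T| = 40 · 12.54 / (10.05) ≈ 49.91

49.9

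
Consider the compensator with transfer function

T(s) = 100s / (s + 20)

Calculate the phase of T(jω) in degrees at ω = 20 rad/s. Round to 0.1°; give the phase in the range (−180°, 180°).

45.0°

At s = jω = j20:
zero at origin: s = j20 → |·| = 20, ∠ = 90.00°
pole (s+20): 20 + j20 → |·| = √(20²+20²) = √800 ≈ 28.284, ∠ = arctan(20/20) ≈ 45.00°
∠T = 90.00° − 45.00° = 45.00°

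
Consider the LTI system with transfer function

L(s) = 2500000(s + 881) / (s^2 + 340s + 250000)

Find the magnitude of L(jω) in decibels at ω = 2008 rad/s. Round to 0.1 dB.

63.1 dB

At s = jω = j2008:
zero (s+881): 881 + j2008 → |·| = √(881²+2008²) = √4808225 ≈ 2192.8, ∠ = arctan(2008/881) ≈ 66.31°
quadratic: (j2008)² + 340·j2008 + 250000 = -3782064 + j682720 → |·| ≈ 3.8432e+06, ∠ ≈ 169.77°
|L| = 2500000 · 2192.8 / 3.8432e+06 ≈ 1426.4
Gain = 20 log₁₀(1426.4) ≈ 63.08 dB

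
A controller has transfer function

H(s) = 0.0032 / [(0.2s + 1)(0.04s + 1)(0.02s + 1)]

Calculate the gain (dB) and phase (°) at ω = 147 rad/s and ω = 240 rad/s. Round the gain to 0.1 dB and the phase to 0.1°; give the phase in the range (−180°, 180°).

At ω = 147 rad/s:
pole (1 + j147·0.2) = 1 + j29.4 → |·| ≈ 29.417, ∠ ≈ 88.05°
pole (1 + j147·0.04) = 1 + j5.88 → |·| ≈ 5.9644, ∠ ≈ 80.35°
pole (1 + j147·0.02) = 1 + j2.94 → |·| ≈ 3.1054, ∠ ≈ 71.21°
|H| = 0.0032 · 1 / (29.417 · 5.9644 · 3.1054) ≈ 5.8731e-06
Gain = 20 log₁₀(5.8731e-06) ≈ -104.62 dB
∠H = (0°) − (88.05° + 80.35° + 71.21°) = -239.61° ≡ 120.39° (principal value)

At ω = 240 rad/s:
pole (1 + j240·0.2) = 1 + j48 → |·| ≈ 48.01, ∠ ≈ 88.81°
pole (1 + j240·0.04) = 1 + j9.6 → |·| ≈ 9.6519, ∠ ≈ 84.05°
pole (1 + j240·0.02) = 1 + j4.8 → |·| ≈ 4.9031, ∠ ≈ 78.23°
|H| = 0.0032 · 1 / (48.01 · 9.6519 · 4.9031) ≈ 1.4084e-06
Gain = 20 log₁₀(1.4084e-06) ≈ -117.03 dB
∠H = (0°) − (88.81° + 84.05° + 78.23°) = -251.09° ≡ 108.91° (principal value)

ω = 147: -104.6 dB, 120.4°; ω = 240: -117.0 dB, 108.9°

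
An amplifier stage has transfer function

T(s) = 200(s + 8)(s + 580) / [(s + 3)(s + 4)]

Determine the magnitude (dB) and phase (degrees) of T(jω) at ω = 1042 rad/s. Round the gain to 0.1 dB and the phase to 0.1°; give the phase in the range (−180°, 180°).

At s = jω = j1042:
zero (s+8): 8 + j1042 → |·| = √(8²+1042²) = √1085828 ≈ 1042, ∠ = arctan(1042/8) ≈ 89.56°
zero (s+580): 580 + j1042 → |·| = √(580²+1042²) = √1422164 ≈ 1192.5, ∠ = arctan(1042/580) ≈ 60.90°
pole (s+3): 3 + j1042 → |·| = √(3²+1042²) = √1085773 ≈ 1042, ∠ = arctan(1042/3) ≈ 89.84°
pole (s+4): 4 + j1042 → |·| = √(4²+1042²) = √1085780 ≈ 1042, ∠ = arctan(1042/4) ≈ 89.78°
|T| = 200 · 1.2426e+06 / 1.0858e+06 ≈ 228.88
Gain = 20 log₁₀(228.88) ≈ 47.19 dB
∠T = 150.46° − 179.62° = -29.16°

47.2 dB, -29.2°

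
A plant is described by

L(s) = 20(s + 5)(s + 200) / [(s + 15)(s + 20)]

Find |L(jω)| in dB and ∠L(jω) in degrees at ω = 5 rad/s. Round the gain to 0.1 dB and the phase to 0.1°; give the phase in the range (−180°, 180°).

At s = jω = j5:
zero (s+5): 5 + j5 → |·| = √(5²+5²) = √50 ≈ 7.0711, ∠ = arctan(5/5) ≈ 45.00°
zero (s+200): 200 + j5 → |·| = √(200²+5²) = √40025 ≈ 200.06, ∠ = arctan(5/200) ≈ 1.43°
pole (s+15): 15 + j5 → |·| = √(15²+5²) = √250 ≈ 15.811, ∠ = arctan(5/15) ≈ 18.43°
pole (s+20): 20 + j5 → |·| = √(20²+5²) = √425 ≈ 20.616, ∠ = arctan(5/20) ≈ 14.04°
|L| = 20 · 1414.6 / 325.96 ≈ 86.796
Gain = 20 log₁₀(86.796) ≈ 38.77 dB
∠L = 46.43° − 32.47° = 13.96°

38.8 dB, 14.0°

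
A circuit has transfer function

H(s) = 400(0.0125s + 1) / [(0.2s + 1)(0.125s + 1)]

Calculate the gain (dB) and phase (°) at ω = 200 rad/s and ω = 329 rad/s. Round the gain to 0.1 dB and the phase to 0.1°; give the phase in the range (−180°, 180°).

ω = 200: 0.6 dB, -108.1°; ω = 329: -4.1 dB, -101.4°

At ω = 200 rad/s:
zero (1 + j200·0.0125) = 1 + j2.5 → |·| ≈ 2.6926, ∠ ≈ 68.20°
pole (1 + j200·0.2) = 1 + j40 → |·| ≈ 40.012, ∠ ≈ 88.57°
pole (1 + j200·0.125) = 1 + j25 → |·| ≈ 25.02, ∠ ≈ 87.71°
|H| = 400 · 2.6926 / (40.012 · 25.02) ≈ 1.0759
Gain = 20 log₁₀(1.0759) ≈ 0.64 dB
∠H = (68.20°) − (88.57° + 87.71°) = -108.08°

At ω = 329 rad/s:
zero (1 + j329·0.0125) = 1 + j4.1125 → |·| ≈ 4.2323, ∠ ≈ 76.33°
pole (1 + j329·0.2) = 1 + j65.8 → |·| ≈ 65.808, ∠ ≈ 89.13°
pole (1 + j329·0.125) = 1 + j41.125 → |·| ≈ 41.137, ∠ ≈ 88.61°
|H| = 400 · 4.2323 / (65.808 · 41.137) ≈ 0.62535
Gain = 20 log₁₀(0.62535) ≈ -4.08 dB
∠H = (76.33°) − (89.13° + 88.61°) = -101.41°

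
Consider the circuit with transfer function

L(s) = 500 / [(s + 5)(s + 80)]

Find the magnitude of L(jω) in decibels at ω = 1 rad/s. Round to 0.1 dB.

At s = jω = j1:
pole (s+5): 5 + j1 → |·| = √(5²+1²) = √26 ≈ 5.099, ∠ = arctan(1/5) ≈ 11.31°
pole (s+80): 80 + j1 → |·| = √(80²+1²) = √6401 ≈ 80.006, ∠ = arctan(1/80) ≈ 0.72°
|L| = 500 / 407.95 ≈ 1.2256
Gain = 20 log₁₀(1.2256) ≈ 1.77 dB

1.8 dB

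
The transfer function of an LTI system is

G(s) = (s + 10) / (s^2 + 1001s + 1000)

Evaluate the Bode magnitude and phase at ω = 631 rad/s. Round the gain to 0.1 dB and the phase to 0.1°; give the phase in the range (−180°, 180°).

Substitute s = j631:
Numerator: (j631) + 10 = 10 + j631
Denominator: (j631)^2 + 1001(j631) + 1000 = -397161 + j631631
|N| = √(10² + 631²) ≈ 631.08, ∠N ≈ 89.09°
|D| = √(397161² + 631631²) ≈ 7.4612e+05, ∠D ≈ 122.16°
|G| = 631.08 / 7.4612e+05 ≈ 0.00084582
Gain = 20 log₁₀(0.00084582) ≈ -61.45 dB
∠G = 89.09° − 122.16° = -33.07°

-61.5 dB, -33.1°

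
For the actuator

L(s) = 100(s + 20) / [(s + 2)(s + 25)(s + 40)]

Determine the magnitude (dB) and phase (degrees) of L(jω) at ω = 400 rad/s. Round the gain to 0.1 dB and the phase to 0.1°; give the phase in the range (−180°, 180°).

-64.1 dB, -173.3°

At s = jω = j400:
zero (s+20): 20 + j400 → |·| = √(20²+400²) = √160400 ≈ 400.5, ∠ = arctan(400/20) ≈ 87.14°
pole (s+2): 2 + j400 → |·| = √(2²+400²) = √160004 ≈ 400, ∠ = arctan(400/2) ≈ 89.71°
pole (s+25): 25 + j400 → |·| = √(25²+400²) = √160625 ≈ 400.78, ∠ = arctan(400/25) ≈ 86.42°
pole (s+40): 40 + j400 → |·| = √(40²+400²) = √161600 ≈ 402, ∠ = arctan(400/40) ≈ 84.29°
|L| = 100 · 400.5 / 6.4445e+07 ≈ 0.00062146
Gain = 20 log₁₀(0.00062146) ≈ -64.13 dB
∠L = 87.14° − 260.42° = -173.28°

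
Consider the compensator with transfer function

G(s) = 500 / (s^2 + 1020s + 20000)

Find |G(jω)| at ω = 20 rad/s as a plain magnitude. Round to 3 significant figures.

0.0177

Substitute s = j20:
Numerator: 500 = 500 + j0
Denominator: (j20)^2 + 1020(j20) + 20000 = 19600 + j20400
|N| = √(500² + 0²) ≈ 500, ∠N ≈ 0.00°
|D| = √(19600² + 20400²) ≈ 28290, ∠D ≈ 46.15°
|G| = 500 / 28290 ≈ 0.017674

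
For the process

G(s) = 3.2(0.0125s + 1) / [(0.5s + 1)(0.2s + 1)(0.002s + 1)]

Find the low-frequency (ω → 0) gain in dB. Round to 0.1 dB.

10.1 dB

G(0) = 3.2 · 1 / 1 = 3.2
20 log₁₀(3.2) ≈ 10.10 dB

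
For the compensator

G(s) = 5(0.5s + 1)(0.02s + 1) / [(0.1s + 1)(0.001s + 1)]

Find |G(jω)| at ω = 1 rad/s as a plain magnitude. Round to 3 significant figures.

At ω = 1 rad/s:
zero (1 + j1·0.5) = 1 + j0.5 → |·| ≈ 1.118, ∠ ≈ 26.57°
zero (1 + j1·0.02) = 1 + j0.02 → |·| ≈ 1.0002, ∠ ≈ 1.15°
pole (1 + j1·0.1) = 1 + j0.1 → |·| ≈ 1.005, ∠ ≈ 5.71°
pole (1 + j1·0.001) = 1 + j0.001 → |·| ≈ 1, ∠ ≈ 0.06°
|G| = 5 · 1.118 · 1.0002 / (1.005 · 1) ≈ 5.5633

5.56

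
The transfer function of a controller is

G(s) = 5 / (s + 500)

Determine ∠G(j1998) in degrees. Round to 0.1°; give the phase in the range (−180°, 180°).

-76.0°

Substitute s = j1998:
Numerator: 5 = 5 + j0
Denominator: (j1998) + 500 = 500 + j1998
|N| = √(5² + 0²) ≈ 5, ∠N ≈ 0.00°
|D| = √(500² + 1998²) ≈ 2059.6, ∠D ≈ 75.95°
∠G = 0.00° − 75.95° = -75.95°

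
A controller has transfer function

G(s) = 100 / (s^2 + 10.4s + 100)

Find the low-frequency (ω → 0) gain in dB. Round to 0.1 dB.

0.0 dB

G(0) = 100 / 100 = 1
20 log₁₀(1) ≈ 0.00 dB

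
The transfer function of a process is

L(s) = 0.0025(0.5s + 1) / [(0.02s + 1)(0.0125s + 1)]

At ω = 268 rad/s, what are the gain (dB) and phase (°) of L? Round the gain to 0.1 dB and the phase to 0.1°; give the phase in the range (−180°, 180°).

At ω = 268 rad/s:
zero (1 + j268·0.5) = 1 + j134 → |·| ≈ 134, ∠ ≈ 89.57°
pole (1 + j268·0.02) = 1 + j5.36 → |·| ≈ 5.4525, ∠ ≈ 79.43°
pole (1 + j268·0.0125) = 1 + j3.35 → |·| ≈ 3.4961, ∠ ≈ 73.38°
|L| = 0.0025 · 134 / (5.4525 · 3.4961) ≈ 0.017574
Gain = 20 log₁₀(0.017574) ≈ -35.10 dB
∠L = (89.57°) − (79.43° + 73.38°) = -63.24°

-35.1 dB, -63.2°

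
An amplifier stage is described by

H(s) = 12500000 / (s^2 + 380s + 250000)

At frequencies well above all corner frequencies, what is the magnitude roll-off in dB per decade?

-40 dB/decade

Each pole contributes −20 dB/decade at high frequency; each zero contributes +20 dB/decade.
Net: 0 zero(s) − 2 pole(s) → -40 dB/decade.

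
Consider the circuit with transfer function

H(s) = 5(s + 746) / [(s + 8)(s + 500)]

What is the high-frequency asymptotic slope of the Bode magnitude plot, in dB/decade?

-20 dB/decade

Each pole contributes −20 dB/decade at high frequency; each zero contributes +20 dB/decade.
Net: 1 zero(s) − 2 pole(s) → -20 dB/decade.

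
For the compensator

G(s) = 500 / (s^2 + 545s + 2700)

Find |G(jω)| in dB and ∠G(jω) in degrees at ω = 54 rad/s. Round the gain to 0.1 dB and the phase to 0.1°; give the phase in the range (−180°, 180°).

Substitute s = j54:
Numerator: 500 = 500 + j0
Denominator: (j54)^2 + 545(j54) + 2700 = -216 + j29430
|N| = √(500² + 0²) ≈ 500, ∠N ≈ 0.00°
|D| = √(216² + 29430²) ≈ 29431, ∠D ≈ 90.42°
|G| = 500 / 29431 ≈ 0.016989
Gain = 20 log₁₀(0.016989) ≈ -35.40 dB
∠G = 0.00° − 90.42° = -90.42°

-35.4 dB, -90.4°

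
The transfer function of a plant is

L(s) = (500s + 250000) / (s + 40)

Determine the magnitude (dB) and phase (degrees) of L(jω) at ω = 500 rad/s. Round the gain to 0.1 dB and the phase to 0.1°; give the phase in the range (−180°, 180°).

Substitute s = j500:
Numerator: 500(j500) + 250000 = 250000 + j250000
Denominator: (j500) + 40 = 40 + j500
|N| = √(250000² + 250000²) ≈ 3.5355e+05, ∠N ≈ 45.00°
|D| = √(40² + 500²) ≈ 501.6, ∠D ≈ 85.43°
|L| = 3.5355e+05 / 501.6 ≈ 704.84
Gain = 20 log₁₀(704.84) ≈ 56.96 dB
∠L = 45.00° − 85.43° = -40.43°

57.0 dB, -40.4°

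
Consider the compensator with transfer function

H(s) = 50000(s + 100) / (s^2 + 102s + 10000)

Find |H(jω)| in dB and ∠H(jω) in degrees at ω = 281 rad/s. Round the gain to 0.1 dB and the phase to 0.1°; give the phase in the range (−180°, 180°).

At s = jω = j281:
zero (s+100): 100 + j281 → |·| = √(100²+281²) = √88961 ≈ 298.26, ∠ = arctan(281/100) ≈ 70.41°
quadratic: (j281)² + 102·j281 + 10000 = -68961 + j28662 → |·| ≈ 74680, ∠ ≈ 157.43°
|H| = 50000 · 298.26 / 74680 ≈ 199.69
Gain = 20 log₁₀(199.69) ≈ 46.01 dB
∠H = 70.41° − 157.43° = -87.02°

46.0 dB, -87.0°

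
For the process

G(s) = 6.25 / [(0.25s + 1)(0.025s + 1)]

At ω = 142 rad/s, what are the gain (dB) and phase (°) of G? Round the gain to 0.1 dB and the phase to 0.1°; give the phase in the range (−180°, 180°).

-26.4 dB, -162.7°

At ω = 142 rad/s:
pole (1 + j142·0.25) = 1 + j35.5 → |·| ≈ 35.514, ∠ ≈ 88.39°
pole (1 + j142·0.025) = 1 + j3.55 → |·| ≈ 3.6882, ∠ ≈ 74.27°
|G| = 6.25 · 1 / (35.514 · 3.6882) ≈ 0.047716
Gain = 20 log₁₀(0.047716) ≈ -26.43 dB
∠G = (0°) − (88.39° + 74.27°) = -162.66°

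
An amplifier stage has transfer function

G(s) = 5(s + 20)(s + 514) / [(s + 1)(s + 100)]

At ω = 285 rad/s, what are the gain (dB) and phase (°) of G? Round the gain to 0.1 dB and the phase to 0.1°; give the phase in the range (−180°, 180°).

19.8 dB, -45.5°

At s = jω = j285:
zero (s+20): 20 + j285 → |·| = √(20²+285²) = √81625 ≈ 285.7, ∠ = arctan(285/20) ≈ 85.99°
zero (s+514): 514 + j285 → |·| = √(514²+285²) = √345421 ≈ 587.73, ∠ = arctan(285/514) ≈ 29.01°
pole (s+1): 1 + j285 → |·| = √(1²+285²) = √81226 ≈ 285, ∠ = arctan(285/1) ≈ 89.80°
pole (s+100): 100 + j285 → |·| = √(100²+285²) = √91225 ≈ 302.03, ∠ = arctan(285/100) ≈ 70.67°
|G| = 5 · 1.6791e+05 / 86079 ≈ 9.7532
Gain = 20 log₁₀(9.7532) ≈ 19.78 dB
∠G = 115.00° − 160.47° = -45.47°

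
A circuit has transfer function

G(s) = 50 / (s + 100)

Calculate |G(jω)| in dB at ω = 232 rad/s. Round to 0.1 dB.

-14.1 dB

At s = jω = j232:
pole (s+100): 100 + j232 → |·| = √(100²+232²) = √63824 ≈ 252.63, ∠ = arctan(232/100) ≈ 66.68°
|G| = 50 / 252.63 ≈ 0.19792
Gain = 20 log₁₀(0.19792) ≈ -14.07 dB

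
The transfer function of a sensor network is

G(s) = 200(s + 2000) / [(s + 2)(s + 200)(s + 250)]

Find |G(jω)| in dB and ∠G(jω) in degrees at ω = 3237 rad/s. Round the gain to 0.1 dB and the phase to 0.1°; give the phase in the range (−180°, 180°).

At s = jω = j3237:
zero (s+2000): 2000 + j3237 → |·| = √(2000²+3237²) = √14478169 ≈ 3805, ∠ = arctan(3237/2000) ≈ 58.29°
pole (s+2): 2 + j3237 → |·| = √(2²+3237²) = √10478173 ≈ 3237, ∠ = arctan(3237/2) ≈ 89.96°
pole (s+200): 200 + j3237 → |·| = √(200²+3237²) = √10518169 ≈ 3243.2, ∠ = arctan(3237/200) ≈ 86.46°
pole (s+250): 250 + j3237 → |·| = √(250²+3237²) = √10540669 ≈ 3246.6, ∠ = arctan(3237/250) ≈ 85.58°
|G| = 200 · 3805 / 3.4084e+10 ≈ 2.2327e-05
Gain = 20 log₁₀(2.2327e-05) ≈ -93.02 dB
∠G = 58.29° − 262.00° = -203.71° ≡ 156.29° (principal value)

-93.0 dB, 156.3°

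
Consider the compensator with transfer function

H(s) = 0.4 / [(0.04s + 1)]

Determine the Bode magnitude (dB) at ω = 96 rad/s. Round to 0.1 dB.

At ω = 96 rad/s:
pole (1 + j96·0.04) = 1 + j3.84 → |·| ≈ 3.9681, ∠ ≈ 75.40°
|H| = 0.4 · 1 / (3.9681) ≈ 0.1008
Gain = 20 log₁₀(0.1008) ≈ -19.93 dB

-19.9 dB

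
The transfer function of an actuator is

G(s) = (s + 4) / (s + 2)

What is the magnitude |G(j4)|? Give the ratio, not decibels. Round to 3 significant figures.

1.26

At s = jω = j4:
zero (s+4): 4 + j4 → |·| = √(4²+4²) = √32 ≈ 5.6569, ∠ = arctan(4/4) ≈ 45.00°
pole (s+2): 2 + j4 → |·| = √(2²+4²) = √20 ≈ 4.4721, ∠ = arctan(4/2) ≈ 63.43°
|G| = 1 · 5.6569 / 4.4721 ≈ 1.2649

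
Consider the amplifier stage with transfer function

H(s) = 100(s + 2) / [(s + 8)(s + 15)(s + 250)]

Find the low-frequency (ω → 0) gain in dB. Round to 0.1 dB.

-43.5 dB

H(0) = 100·2 / (8·15·250) ≈ 0.0066667
20 log₁₀(0.0066667) ≈ -43.52 dB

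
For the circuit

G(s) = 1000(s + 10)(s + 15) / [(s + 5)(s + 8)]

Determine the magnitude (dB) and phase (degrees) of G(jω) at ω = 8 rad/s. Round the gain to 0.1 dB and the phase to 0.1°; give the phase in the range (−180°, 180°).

At s = jω = j8:
zero (s+10): 10 + j8 → |·| = √(10²+8²) = √164 ≈ 12.806, ∠ = arctan(8/10) ≈ 38.66°
zero (s+15): 15 + j8 → |·| = √(15²+8²) = √289 ≈ 17, ∠ = arctan(8/15) ≈ 28.07°
pole (s+5): 5 + j8 → |·| = √(5²+8²) = √89 ≈ 9.434, ∠ = arctan(8/5) ≈ 57.99°
pole (s+8): 8 + j8 → |·| = √(8²+8²) = √128 ≈ 11.314, ∠ = arctan(8/8) ≈ 45.00°
|G| = 1000 · 217.7 / 106.74 ≈ 2039.5
Gain = 20 log₁₀(2039.5) ≈ 66.19 dB
∠G = 66.73° − 102.99° = -36.26°

66.2 dB, -36.3°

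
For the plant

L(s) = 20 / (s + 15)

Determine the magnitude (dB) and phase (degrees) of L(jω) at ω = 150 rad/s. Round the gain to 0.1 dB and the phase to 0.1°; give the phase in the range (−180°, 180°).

-17.5 dB, -84.3°

At s = jω = j150:
pole (s+15): 15 + j150 → |·| = √(15²+150²) = √22725 ≈ 150.75, ∠ = arctan(150/15) ≈ 84.29°
|L| = 20 / 150.75 ≈ 0.13267
Gain = 20 log₁₀(0.13267) ≈ -17.54 dB
∠L = 0.00° − 84.29° = -84.29°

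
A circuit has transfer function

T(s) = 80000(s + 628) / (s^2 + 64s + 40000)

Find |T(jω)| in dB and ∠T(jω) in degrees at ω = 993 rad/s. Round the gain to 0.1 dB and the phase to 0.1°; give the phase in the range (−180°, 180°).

39.9 dB, -118.5°

At s = jω = j993:
zero (s+628): 628 + j993 → |·| = √(628²+993²) = √1380433 ≈ 1174.9, ∠ = arctan(993/628) ≈ 57.69°
quadratic: (j993)² + 64·j993 + 40000 = -946049 + j63552 → |·| ≈ 9.4818e+05, ∠ ≈ 176.16°
|T| = 80000 · 1174.9 / 9.4818e+05 ≈ 99.129
Gain = 20 log₁₀(99.129) ≈ 39.92 dB
∠T = 57.69° − 176.16° = -118.47°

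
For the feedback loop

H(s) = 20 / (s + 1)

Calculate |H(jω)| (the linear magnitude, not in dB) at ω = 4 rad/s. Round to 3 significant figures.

At s = jω = j4:
pole (s+1): 1 + j4 → |·| = √(1²+4²) = √17 ≈ 4.1231, ∠ = arctan(4/1) ≈ 75.96°
|H| = 20 / 4.1231 ≈ 4.8507

4.85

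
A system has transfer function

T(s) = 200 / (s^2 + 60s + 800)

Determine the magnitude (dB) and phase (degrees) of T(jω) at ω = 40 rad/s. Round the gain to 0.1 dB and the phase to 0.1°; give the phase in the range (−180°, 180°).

-22.0 dB, -108.4°

Substitute s = j40:
Numerator: 200 = 200 + j0
Denominator: (j40)^2 + 60(j40) + 800 = -800 + j2400
|N| = √(200² + 0²) ≈ 200, ∠N ≈ 0.00°
|D| = √(800² + 2400²) ≈ 2529.8, ∠D ≈ 108.43°
|T| = 200 / 2529.8 ≈ 0.079058
Gain = 20 log₁₀(0.079058) ≈ -22.04 dB
∠T = 0.00° − 108.43° = -108.43°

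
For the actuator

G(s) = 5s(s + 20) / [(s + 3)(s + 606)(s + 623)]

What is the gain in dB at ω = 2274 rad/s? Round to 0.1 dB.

-53.8 dB

At s = jω = j2274:
zero (s+20): 20 + j2274 → |·| = √(20²+2274²) = √5171476 ≈ 2274.1, ∠ = arctan(2274/20) ≈ 89.50°
zero at origin: s = j2274 → |·| = 2274, ∠ = 90.00°
pole (s+3): 3 + j2274 → |·| = √(3²+2274²) = √5171085 ≈ 2274, ∠ = arctan(2274/3) ≈ 89.92°
pole (s+606): 606 + j2274 → |·| = √(606²+2274²) = √5538312 ≈ 2353.4, ∠ = arctan(2274/606) ≈ 75.08°
pole (s+623): 623 + j2274 → |·| = √(623²+2274²) = √5559205 ≈ 2357.8, ∠ = arctan(2274/623) ≈ 74.68°
|G| = 5 · 5.1713e+06 / 1.2618e+10 ≈ 0.0020492
Gain = 20 log₁₀(0.0020492) ≈ -53.77 dB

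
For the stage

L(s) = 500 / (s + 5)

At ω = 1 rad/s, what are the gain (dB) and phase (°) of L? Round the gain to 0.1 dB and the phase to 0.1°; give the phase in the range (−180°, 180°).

39.8 dB, -11.3°

At s = jω = j1:
pole (s+5): 5 + j1 → |·| = √(5²+1²) = √26 ≈ 5.099, ∠ = arctan(1/5) ≈ 11.31°
|L| = 500 / 5.099 ≈ 98.058
Gain = 20 log₁₀(98.058) ≈ 39.83 dB
∠L = 0.00° − 11.31° = -11.31°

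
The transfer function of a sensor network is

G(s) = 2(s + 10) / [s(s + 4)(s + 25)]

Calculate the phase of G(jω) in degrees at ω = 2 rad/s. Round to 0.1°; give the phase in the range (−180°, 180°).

At s = jω = j2:
zero (s+10): 10 + j2 → |·| = √(10²+2²) = √104 ≈ 10.198, ∠ = arctan(2/10) ≈ 11.31°
pole (s+4): 4 + j2 → |·| = √(4²+2²) = √20 ≈ 4.4721, ∠ = arctan(2/4) ≈ 26.57°
pole (s+25): 25 + j2 → |·| = √(25²+2²) = √629 ≈ 25.08, ∠ = arctan(2/25) ≈ 4.57°
pole at origin: |s| = 2, ∠ = 90.00° (in denominator)
∠G = 11.31° − 121.14° = -109.83°

-109.8°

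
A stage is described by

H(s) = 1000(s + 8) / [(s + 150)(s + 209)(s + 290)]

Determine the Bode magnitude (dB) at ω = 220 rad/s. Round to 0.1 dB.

-42.5 dB

At s = jω = j220:
zero (s+8): 8 + j220 → |·| = √(8²+220²) = √48464 ≈ 220.15, ∠ = arctan(220/8) ≈ 87.92°
pole (s+150): 150 + j220 → |·| = √(150²+220²) = √70900 ≈ 266.27, ∠ = arctan(220/150) ≈ 55.71°
pole (s+209): 209 + j220 → |·| = √(209²+220²) = √92081 ≈ 303.45, ∠ = arctan(220/209) ≈ 46.47°
pole (s+290): 290 + j220 → |·| = √(290²+220²) = √132500 ≈ 364.01, ∠ = arctan(220/290) ≈ 37.18°
|H| = 1000 · 220.15 / 2.9412e+07 ≈ 0.007485
Gain = 20 log₁₀(0.007485) ≈ -42.52 dB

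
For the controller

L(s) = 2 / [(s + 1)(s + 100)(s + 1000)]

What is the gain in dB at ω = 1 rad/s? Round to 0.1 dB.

-97.0 dB

At s = jω = j1:
pole (s+1): 1 + j1 → |·| = √(1²+1²) = √2 ≈ 1.4142, ∠ = arctan(1/1) ≈ 45.00°
pole (s+100): 100 + j1 → |·| = √(100²+1²) = √10001 ≈ 100, ∠ = arctan(1/100) ≈ 0.57°
pole (s+1000): 1000 + j1 → |·| = √(1000²+1²) = √1000001 ≈ 1000, ∠ = arctan(1/1000) ≈ 0.06°
|L| = 2 / 1.4142e+05 ≈ 1.4142e-05
Gain = 20 log₁₀(1.4142e-05) ≈ -96.99 dB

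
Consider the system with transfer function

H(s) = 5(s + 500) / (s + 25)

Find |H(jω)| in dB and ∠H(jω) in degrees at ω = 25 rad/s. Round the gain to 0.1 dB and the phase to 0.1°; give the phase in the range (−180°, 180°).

37.0 dB, -42.1°

At s = jω = j25:
zero (s+500): 500 + j25 → |·| = √(500²+25²) = √250625 ≈ 500.62, ∠ = arctan(25/500) ≈ 2.86°
pole (s+25): 25 + j25 → |·| = √(25²+25²) = √1250 ≈ 35.355, ∠ = arctan(25/25) ≈ 45.00°
|H| = 5 · 500.62 / 35.355 ≈ 70.799
Gain = 20 log₁₀(70.799) ≈ 37.00 dB
∠H = 2.86° − 45.00° = -42.14°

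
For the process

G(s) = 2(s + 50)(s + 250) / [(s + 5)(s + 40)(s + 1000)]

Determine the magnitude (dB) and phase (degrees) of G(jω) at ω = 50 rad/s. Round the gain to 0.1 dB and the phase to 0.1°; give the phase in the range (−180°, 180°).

At s = jω = j50:
zero (s+50): 50 + j50 → |·| = √(50²+50²) = √5000 ≈ 70.711, ∠ = arctan(50/50) ≈ 45.00°
zero (s+250): 250 + j50 → |·| = √(250²+50²) = √65000 ≈ 254.95, ∠ = arctan(50/250) ≈ 11.31°
pole (s+5): 5 + j50 → |·| = √(5²+50²) = √2525 ≈ 50.249, ∠ = arctan(50/5) ≈ 84.29°
pole (s+40): 40 + j50 → |·| = √(40²+50²) = √4100 ≈ 64.031, ∠ = arctan(50/40) ≈ 51.34°
pole (s+1000): 1000 + j50 → |·| = √(1000²+50²) = √1002500 ≈ 1001.2, ∠ = arctan(50/1000) ≈ 2.86°
|G| = 2 · 18028 / 3.2214e+06 ≈ 0.011193
Gain = 20 log₁₀(0.011193) ≈ -39.02 dB
∠G = 56.31° − 138.49° = -82.18°

-39.0 dB, -82.2°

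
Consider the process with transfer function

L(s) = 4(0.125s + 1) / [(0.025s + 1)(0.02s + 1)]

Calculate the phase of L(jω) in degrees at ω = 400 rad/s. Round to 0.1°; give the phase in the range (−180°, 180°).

-78.3°

At ω = 400 rad/s:
zero (1 + j400·0.125) = 1 + j50 → |·| ≈ 50.01, ∠ ≈ 88.85°
pole (1 + j400·0.025) = 1 + j10 → |·| ≈ 10.05, ∠ ≈ 84.29°
pole (1 + j400·0.02) = 1 + j8 → |·| ≈ 8.0623, ∠ ≈ 82.87°
∠L = (88.85°) − (84.29° + 82.87°) = -78.31°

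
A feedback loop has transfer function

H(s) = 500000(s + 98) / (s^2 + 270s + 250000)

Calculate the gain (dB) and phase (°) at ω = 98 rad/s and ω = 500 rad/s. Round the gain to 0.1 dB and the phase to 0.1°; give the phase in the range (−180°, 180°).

At s = jω = j98:
zero (s+98): 98 + j98 → |·| = √(98²+98²) = √19208 ≈ 138.59, ∠ = arctan(98/98) ≈ 45.00°
quadratic: (j98)² + 270·j98 + 250000 = 240396 + j26460 → |·| ≈ 2.4185e+05, ∠ ≈ 6.28°
|H| = 500000 · 138.59 / 2.4185e+05 ≈ 286.52
Gain = 20 log₁₀(286.52) ≈ 49.14 dB
∠H = 45.00° − 6.28° = 38.72°

At s = jω = j500:
zero (s+98): 98 + j500 → |·| = √(98²+500²) = √259604 ≈ 509.51, ∠ = arctan(500/98) ≈ 78.91°
quadratic: (j500)² + 270·j500 + 250000 = 0 + j135000 → |·| ≈ 1.35e+05, ∠ ≈ 90.00°
|H| = 500000 · 509.51 / 1.35e+05 ≈ 1887.1
Gain = 20 log₁₀(1887.1) ≈ 65.52 dB
∠H = 78.91° − 90.00° = -11.09°

ω = 98: 49.1 dB, 38.7°; ω = 500: 65.5 dB, -11.1°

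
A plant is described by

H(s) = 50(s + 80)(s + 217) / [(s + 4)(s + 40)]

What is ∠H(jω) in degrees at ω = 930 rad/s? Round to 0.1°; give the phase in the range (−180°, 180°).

-15.3°

At s = jω = j930:
zero (s+80): 80 + j930 → |·| = √(80²+930²) = √871300 ≈ 933.43, ∠ = arctan(930/80) ≈ 85.08°
zero (s+217): 217 + j930 → |·| = √(217²+930²) = √911989 ≈ 954.98, ∠ = arctan(930/217) ≈ 76.87°
pole (s+4): 4 + j930 → |·| = √(4²+930²) = √864916 ≈ 930.01, ∠ = arctan(930/4) ≈ 89.75°
pole (s+40): 40 + j930 → |·| = √(40²+930²) = √866500 ≈ 930.86, ∠ = arctan(930/40) ≈ 87.54°
∠H = 161.95° − 177.29° = -15.34°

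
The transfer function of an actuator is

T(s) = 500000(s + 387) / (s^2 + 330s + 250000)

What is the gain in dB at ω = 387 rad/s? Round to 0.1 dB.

At s = jω = j387:
zero (s+387): 387 + j387 → |·| = √(387²+387²) = √299538 ≈ 547.3, ∠ = arctan(387/387) ≈ 45.00°
quadratic: (j387)² + 330·j387 + 250000 = 100231 + j127710 → |·| ≈ 1.6235e+05, ∠ ≈ 51.87°
|T| = 500000 · 547.3 / 1.6235e+05 ≈ 1685.6
Gain = 20 log₁₀(1685.6) ≈ 64.54 dB

64.5 dB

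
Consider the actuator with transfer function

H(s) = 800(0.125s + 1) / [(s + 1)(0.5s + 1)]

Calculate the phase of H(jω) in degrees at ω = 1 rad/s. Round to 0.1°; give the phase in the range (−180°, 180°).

-64.4°

At ω = 1 rad/s:
zero (1 + j1·0.125) = 1 + j0.125 → |·| ≈ 1.0078, ∠ ≈ 7.13°
pole (1 + j1·1) = 1 + j1 → |·| ≈ 1.4142, ∠ ≈ 45.00°
pole (1 + j1·0.5) = 1 + j0.5 → |·| ≈ 1.118, ∠ ≈ 26.57°
∠H = (7.13°) − (45.00° + 26.57°) = -64.44°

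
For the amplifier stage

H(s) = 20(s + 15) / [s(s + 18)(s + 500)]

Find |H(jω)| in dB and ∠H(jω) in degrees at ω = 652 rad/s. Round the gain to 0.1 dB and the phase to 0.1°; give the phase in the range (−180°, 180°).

At s = jω = j652:
zero (s+15): 15 + j652 → |·| = √(15²+652²) = √425329 ≈ 652.17, ∠ = arctan(652/15) ≈ 88.68°
pole (s+18): 18 + j652 → |·| = √(18²+652²) = √425428 ≈ 652.25, ∠ = arctan(652/18) ≈ 88.42°
pole (s+500): 500 + j652 → |·| = √(500²+652²) = √675104 ≈ 821.65, ∠ = arctan(652/500) ≈ 52.52°
pole at origin: |s| = 652, ∠ = 90.00° (in denominator)
|H| = 20 · 652.17 / 3.4942e+08 ≈ 3.7329e-05
Gain = 20 log₁₀(3.7329e-05) ≈ -88.56 dB
∠H = 88.68° − 230.94° = -142.26°

-88.6 dB, -142.3°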